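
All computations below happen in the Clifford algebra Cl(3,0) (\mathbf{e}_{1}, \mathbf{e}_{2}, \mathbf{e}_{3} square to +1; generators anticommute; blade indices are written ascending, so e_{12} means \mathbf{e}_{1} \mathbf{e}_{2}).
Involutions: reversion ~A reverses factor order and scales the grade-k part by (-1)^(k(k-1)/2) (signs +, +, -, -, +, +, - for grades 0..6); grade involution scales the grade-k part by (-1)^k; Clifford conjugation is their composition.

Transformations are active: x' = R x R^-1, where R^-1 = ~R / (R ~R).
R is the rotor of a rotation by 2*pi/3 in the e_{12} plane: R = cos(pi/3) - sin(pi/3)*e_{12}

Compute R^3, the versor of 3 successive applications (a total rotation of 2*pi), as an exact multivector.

Half-angle bookkeeping: 3 applications in e_{12} add up to rotor phase 3*pi/3 = \pi, so R^3 = cos(\pi) - sin(\pi)*e_{12}.
cos(\pi) = -1 and sin(\pi) = 0, so R^3 = -1. The total rotation 2*pi is 1 full turn, so every vector returns to itself, yet the rotor is -1, on the OTHER sheet of the double cover (an odd number of 2*pi turns).
Answer: -1


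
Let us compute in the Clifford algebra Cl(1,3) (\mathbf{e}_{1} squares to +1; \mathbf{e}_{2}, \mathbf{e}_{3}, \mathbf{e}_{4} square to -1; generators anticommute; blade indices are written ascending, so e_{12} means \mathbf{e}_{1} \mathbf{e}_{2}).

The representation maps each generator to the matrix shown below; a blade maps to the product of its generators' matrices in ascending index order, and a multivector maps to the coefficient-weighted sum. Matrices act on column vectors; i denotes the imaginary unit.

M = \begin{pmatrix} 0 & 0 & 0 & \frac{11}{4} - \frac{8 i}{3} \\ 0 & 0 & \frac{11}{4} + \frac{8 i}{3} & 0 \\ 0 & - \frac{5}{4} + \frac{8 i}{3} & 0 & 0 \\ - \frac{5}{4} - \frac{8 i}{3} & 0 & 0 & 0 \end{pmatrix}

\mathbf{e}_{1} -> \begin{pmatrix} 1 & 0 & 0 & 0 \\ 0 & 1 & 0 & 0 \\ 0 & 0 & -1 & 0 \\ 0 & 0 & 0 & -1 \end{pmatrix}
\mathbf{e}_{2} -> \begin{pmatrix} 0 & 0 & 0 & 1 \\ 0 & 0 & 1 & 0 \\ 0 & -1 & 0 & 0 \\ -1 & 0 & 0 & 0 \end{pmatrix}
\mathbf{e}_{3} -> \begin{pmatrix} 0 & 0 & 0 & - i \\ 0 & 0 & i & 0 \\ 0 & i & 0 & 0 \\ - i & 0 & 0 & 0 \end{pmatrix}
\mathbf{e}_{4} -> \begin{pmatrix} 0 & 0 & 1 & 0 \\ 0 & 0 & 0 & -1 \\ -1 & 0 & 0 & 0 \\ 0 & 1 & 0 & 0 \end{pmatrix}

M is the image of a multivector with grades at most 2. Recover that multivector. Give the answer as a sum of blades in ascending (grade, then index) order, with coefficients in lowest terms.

Method: the blade images are trace-orthogonal — tr(rho(e_A) rho(e_B)^-1) = 4 if A = B and 0 otherwise — and rho(e_A)^-1 = (e_A)^2 * rho(e_A) with (e_A)^2 = +1 or -1, so the coefficient of e_A in the preimage is (e_A)^2 * tr(M rho(e_A))/4.
Nonzero projections over blades of grade <= 2: e_{2}: (e_{2})^2 = -1, tr(M rho(e_{2})) = -8, coefficient 2; e_{3}: (e_{3})^2 = -1, tr(M rho(e_{3})) = - \frac{32}{3}, coefficient \frac{8}{3}; e_{12}: (e_{12})^2 = +1, tr(M rho(e_{12})) = 3, coefficient \frac{3}{4}. Every other blade of grade <= 2 projects to 0.
Answer: 2 e_{2} + \frac{8}{3} e_{3} + \frac{3}{4} e_{12}


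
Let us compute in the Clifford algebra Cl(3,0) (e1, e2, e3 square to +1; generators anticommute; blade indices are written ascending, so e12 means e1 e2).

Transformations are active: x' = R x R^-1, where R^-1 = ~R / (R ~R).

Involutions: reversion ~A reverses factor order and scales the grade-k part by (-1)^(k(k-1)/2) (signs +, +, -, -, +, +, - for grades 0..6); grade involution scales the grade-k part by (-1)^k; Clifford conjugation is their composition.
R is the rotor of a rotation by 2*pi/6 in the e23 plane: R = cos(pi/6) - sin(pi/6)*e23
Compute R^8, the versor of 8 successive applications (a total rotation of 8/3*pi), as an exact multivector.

Rotor phase runs at HALF the rotation angle; powers of one rotor simply add phase, so after 8 steps in e23 the phase is 8*pi/6 = 4*pi/3 and R^8 = cos(4*pi/3) - sin(4*pi/3)*e23.
cos(4*pi/3) = -1/2 and sin(4*pi/3) = -sqrt(3)/2, so R^8 = -1/2 + sqrt(3)/2*e23. The net rotation is 2/3*pi (after discarding 1 full turn, each of which contributes a factor -1 to the rotor); the rotor keeps the half-angle phase exactly.
Answer: -1/2 + sqrt(3)/2*e23


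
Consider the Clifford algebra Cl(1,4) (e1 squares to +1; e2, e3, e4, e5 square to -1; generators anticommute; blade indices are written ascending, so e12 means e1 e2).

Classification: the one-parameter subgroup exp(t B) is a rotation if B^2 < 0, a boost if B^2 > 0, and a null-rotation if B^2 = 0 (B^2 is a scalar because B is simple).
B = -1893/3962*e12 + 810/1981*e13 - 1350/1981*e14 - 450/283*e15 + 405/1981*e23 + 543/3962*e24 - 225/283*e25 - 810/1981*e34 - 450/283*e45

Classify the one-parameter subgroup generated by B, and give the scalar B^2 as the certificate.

B^2 term by term: the squares give (-1893/3962)^2*(e12)^2 + (810/1981)^2*(e13)^2 + (-1350/1981)^2*(e14)^2 + (-450/283)^2*(e15)^2 + (405/1981)^2*(e23)^2 + (543/3962)^2*(e24)^2 + (-225/283)^2*(e25)^2 + (-810/1981)^2*(e34)^2 + (-450/283)^2*(e45)^2 = 3583449/15697444*(+1) + 656100/3924361*(+1) + 1822500/3924361*(+1) + 202500/80089*(+1) + 164025/3924361*(-1) + 294849/15697444*(-1) + 50625/80089*(-1) + 656100/3924361*(-1) + 202500/80089*(-1) = 0 (each basis 2-blade squares to minus the product of its generators' squares); cross terms between blades sharing an index anticommute and cancel; the commuting (index-disjoint) pairs give grade-4 terms 2*c*c'*(blade product), which cancel blade by blade — e1234: 1533330/3924361 - 439830/3924361 - 1093500/3924361 = 0; e1235: 364500/560623 - 364500/560623 = 0; e1245: 851850/560623 - 607500/560623 - 244350/560623 = 0; e1345: -729000/560623 + 729000/560623 = 0; e2345: -364500/560623 + 364500/560623 = 0 — confirming B is simple. So B^2 = 0.
Answer: null-rotation, certificate B^2 = 0. Note: conjugating B changes its blade decomposition but never the scalar B^2 = 0, whose sign settles the classification.


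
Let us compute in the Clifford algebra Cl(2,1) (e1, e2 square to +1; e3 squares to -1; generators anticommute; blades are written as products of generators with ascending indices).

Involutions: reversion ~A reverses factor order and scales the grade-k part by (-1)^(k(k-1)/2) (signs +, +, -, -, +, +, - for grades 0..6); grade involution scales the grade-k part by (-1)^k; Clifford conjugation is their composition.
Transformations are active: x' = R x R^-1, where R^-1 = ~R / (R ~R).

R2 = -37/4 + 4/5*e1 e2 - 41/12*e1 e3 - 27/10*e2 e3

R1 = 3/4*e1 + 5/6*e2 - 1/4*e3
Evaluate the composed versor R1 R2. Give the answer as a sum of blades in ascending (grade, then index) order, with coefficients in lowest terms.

Distribute over the terms of R1 (each basis-blade product reordered to ascending indices, repeated generators contracted through their squares):
(3/4*e1) R2 = -111/16*e1 + 3/5*e2 - 41/16*e3 - 81/40*e1 e2 e3
(5/6*e2) R2 = -2/3*e1 - 185/24*e2 - 9/4*e3 + 205/72*e1 e2 e3
(-1/4*e3) R2 = 41/48*e1 + 27/40*e2 + 37/16*e3 - 1/5*e1 e2 e3
Summing the partial products and collecting blades:
Answer: -27/4*e1 - 193/30*e2 - 5/2*e3 + 28/45*e1 e2 e3


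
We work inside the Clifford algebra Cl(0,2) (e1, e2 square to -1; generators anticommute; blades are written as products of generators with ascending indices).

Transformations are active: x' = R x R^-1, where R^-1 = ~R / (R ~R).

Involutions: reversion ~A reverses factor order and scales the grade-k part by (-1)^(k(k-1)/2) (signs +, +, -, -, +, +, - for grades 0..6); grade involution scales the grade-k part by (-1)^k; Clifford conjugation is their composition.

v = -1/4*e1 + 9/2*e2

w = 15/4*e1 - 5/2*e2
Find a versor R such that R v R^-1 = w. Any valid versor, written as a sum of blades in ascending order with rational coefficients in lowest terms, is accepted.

The midline construction: v and w both square to -325/16, so reflecting in their sum 7/2*e1 + 2*e2 exchanges them.
Answer: 7/2*e1 + 2*e2


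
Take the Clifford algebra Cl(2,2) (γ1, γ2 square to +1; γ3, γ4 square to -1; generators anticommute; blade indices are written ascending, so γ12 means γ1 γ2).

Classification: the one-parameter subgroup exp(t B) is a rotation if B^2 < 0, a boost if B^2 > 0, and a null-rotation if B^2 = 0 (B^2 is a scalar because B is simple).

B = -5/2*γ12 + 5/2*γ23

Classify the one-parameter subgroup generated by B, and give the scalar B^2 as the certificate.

B^2 term by term: the squares give (-5/2)^2*(γ12)^2 + (5/2)^2*(γ23)^2 = 25/4*(-1) + 25/4*(+1) = 0 (each basis 2-blade squares to minus the product of its generators' squares); cross terms between blades sharing an index anticommute and cancel. So B^2 = 0.
Answer: null-rotation, certificate B^2 = 0. The class reads off the invariant scalar 0 directly.


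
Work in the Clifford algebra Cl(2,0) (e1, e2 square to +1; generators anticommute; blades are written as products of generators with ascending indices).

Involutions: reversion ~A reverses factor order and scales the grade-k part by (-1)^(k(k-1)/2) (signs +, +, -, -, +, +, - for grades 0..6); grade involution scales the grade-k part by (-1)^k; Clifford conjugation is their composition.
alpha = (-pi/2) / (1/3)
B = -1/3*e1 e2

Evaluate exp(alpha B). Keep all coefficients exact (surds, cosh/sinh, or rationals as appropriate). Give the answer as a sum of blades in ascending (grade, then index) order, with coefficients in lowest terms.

B^2 = (-1/3)^2*(e1 e2)^2 = 1/9*(-1) = -1/9 (a basis 2-blade squares to minus the product of its generators' squares).
B^2 = -1/9 — a negative square means the series sums to a rotation: l = 1/3, alpha*l = -pi/2, so exp(alpha B) = cos(-pi/2) + (sin(-pi/2)/(1/3))*B = 0 + (-3)*B.
Answer: e1 e2


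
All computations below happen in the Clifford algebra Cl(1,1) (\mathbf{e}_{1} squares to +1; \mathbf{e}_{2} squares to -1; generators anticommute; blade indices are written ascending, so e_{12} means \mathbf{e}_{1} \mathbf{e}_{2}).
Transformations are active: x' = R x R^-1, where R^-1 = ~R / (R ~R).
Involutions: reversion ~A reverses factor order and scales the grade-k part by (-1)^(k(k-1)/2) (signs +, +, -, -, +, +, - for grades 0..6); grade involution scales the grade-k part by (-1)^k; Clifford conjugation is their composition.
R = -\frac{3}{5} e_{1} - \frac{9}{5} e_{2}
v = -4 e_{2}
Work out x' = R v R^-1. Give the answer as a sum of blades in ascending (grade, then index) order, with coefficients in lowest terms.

~R = -\frac{3}{5} e_{1} - \frac{9}{5} e_{2}, and R ~R = -\frac{72}{25}, so R^-1 = ~R / (-\frac{72}{25}).
R v = -\frac{36}{5} + \frac{12}{5} e_{12}
Answer: -3 e_{1} - 5 e_{2}


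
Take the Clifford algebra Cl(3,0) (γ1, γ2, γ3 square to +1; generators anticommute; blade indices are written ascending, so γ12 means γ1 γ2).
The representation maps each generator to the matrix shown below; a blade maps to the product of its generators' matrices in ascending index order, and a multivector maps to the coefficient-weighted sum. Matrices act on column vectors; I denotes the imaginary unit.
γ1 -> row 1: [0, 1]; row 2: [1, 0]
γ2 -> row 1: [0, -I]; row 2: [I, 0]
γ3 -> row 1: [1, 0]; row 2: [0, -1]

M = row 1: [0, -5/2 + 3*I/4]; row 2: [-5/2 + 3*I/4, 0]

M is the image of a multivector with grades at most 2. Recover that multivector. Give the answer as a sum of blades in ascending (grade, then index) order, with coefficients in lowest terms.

Method: 1, rho(γ1), rho(γ2), rho(γ3) form a trace-orthogonal basis of the 2x2 complex matrices (tr(X Y) = 2 if X = Y, else 0), so M = m0*1 + m1*rho(γ1) + m2*rho(γ2) + m3*rho(γ3) with m0 = tr(M)/2 = 0, m1 = tr(M rho(γ1))/2 = -5/2 + 3*I/4, m2 = tr(M rho(γ2))/2 = 0, m3 = tr(M rho(γ3))/2 = 0.
Multiplying table entries, the bivector images are rho(γ12) = I*rho(γ3), rho(γ13) = -I*rho(γ2), rho(γ23) = I*rho(γ1); with real blade coefficients the real parts of m0..m3 are the coefficients of 1, γ1, γ2, γ3 and the imaginary parts give the bivectors (γ23: Im m1, γ13: -Im m2, γ12: Im m3).
Answer: -5/2*γ1 + 3/4*γ23


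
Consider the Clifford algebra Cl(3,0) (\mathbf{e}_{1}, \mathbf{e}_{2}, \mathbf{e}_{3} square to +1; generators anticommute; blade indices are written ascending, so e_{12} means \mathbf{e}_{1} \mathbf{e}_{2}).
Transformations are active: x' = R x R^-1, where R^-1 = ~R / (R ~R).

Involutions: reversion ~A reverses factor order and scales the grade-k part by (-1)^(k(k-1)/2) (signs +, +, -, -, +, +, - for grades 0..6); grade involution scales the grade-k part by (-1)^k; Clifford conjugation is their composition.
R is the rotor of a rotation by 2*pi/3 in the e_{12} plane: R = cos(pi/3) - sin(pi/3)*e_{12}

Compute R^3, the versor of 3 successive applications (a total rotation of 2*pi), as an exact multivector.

Half-angle bookkeeping: 3 applications in e_{12} add up to rotor phase 3*pi/3 = \pi, so R^3 = cos(\pi) - sin(\pi)*e_{12}.
cos(\pi) = -1 and sin(\pi) = 0, so R^3 = -1. The total rotation 2*pi is 1 full turn, so every vector returns to itself, yet the rotor is -1, on the OTHER sheet of the double cover (an odd number of 2*pi turns).
Answer: -1


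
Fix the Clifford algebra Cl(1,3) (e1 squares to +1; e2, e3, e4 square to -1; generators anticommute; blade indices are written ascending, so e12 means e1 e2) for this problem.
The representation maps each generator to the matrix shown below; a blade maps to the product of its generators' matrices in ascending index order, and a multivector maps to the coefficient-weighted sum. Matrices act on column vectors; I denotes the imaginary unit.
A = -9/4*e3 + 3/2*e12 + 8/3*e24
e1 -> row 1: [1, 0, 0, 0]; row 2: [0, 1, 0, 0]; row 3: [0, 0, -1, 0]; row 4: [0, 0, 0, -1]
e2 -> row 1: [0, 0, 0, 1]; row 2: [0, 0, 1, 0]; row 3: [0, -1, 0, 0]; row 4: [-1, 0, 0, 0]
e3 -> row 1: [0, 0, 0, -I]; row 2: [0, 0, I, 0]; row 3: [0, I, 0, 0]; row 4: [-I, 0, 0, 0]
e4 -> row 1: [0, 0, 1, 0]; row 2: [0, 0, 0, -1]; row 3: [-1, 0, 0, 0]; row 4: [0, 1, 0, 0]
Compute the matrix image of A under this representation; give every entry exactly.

Bivector images (products of the table entries): rho(e12) = rho(e1)rho(e2) = row 1: [0, 0, 0, 1]; row 2: [0, 0, 1, 0]; row 3: [0, 1, 0, 0]; row 4: [1, 0, 0, 0]; rho(e24) = rho(e2)rho(e4) = row 1: [0, 1, 0, 0]; row 2: [-1, 0, 0, 0]; row 3: [0, 0, 0, 1]; row 4: [0, 0, -1, 0].
M = (-9/4)*rho(e3) + (3/2)*rho(e12) + (8/3)*rho(e24), summed entrywise:
Answer: row 1: [0, 8/3, 0, 3/2 + 9*I/4]; row 2: [-8/3, 0, 3/2 - 9*I/4, 0]; row 3: [0, 3/2 - 9*I/4, 0, 8/3]; row 4: [3/2 + 9*I/4, 0, -8/3, 0]


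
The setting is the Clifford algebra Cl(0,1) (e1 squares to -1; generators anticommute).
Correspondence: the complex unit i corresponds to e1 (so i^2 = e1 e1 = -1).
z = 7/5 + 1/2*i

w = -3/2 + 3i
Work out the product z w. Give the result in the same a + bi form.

In blades: z = 7/5 + 1/2*e1, w = -3/2 + 3*e1.
Distribute z over w term by term (generator squares from the signature, products reordered to ascending indices): (7/5)*w = -21/10 + 21/5*e1; (1/2*e1)*w = -3/2 - 3/4*e1.
Sum: -18/5 + 69/20*e1; translating back through the correspondence:
Answer: -18/5 + 69/20*i


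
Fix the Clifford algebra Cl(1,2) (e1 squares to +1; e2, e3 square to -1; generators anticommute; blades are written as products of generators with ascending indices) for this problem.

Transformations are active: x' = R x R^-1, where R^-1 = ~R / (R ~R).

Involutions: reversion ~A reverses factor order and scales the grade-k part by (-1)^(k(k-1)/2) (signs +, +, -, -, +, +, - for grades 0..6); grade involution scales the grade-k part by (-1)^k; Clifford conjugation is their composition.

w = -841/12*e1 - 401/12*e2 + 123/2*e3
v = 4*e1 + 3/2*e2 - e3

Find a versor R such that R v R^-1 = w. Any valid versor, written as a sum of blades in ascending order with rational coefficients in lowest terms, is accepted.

Key observation: q(v) = q(w) = 51/4 (sandwiches preserve the norm), so R = v + w = -793/12*e1 - 383/12*e2 + 121/2*e3 works whenever it is invertible — the component of v along it is kept and (v - w)/2 reverses, sending v to w.
Answer: -793/12*e1 - 383/12*e2 + 121/2*e3


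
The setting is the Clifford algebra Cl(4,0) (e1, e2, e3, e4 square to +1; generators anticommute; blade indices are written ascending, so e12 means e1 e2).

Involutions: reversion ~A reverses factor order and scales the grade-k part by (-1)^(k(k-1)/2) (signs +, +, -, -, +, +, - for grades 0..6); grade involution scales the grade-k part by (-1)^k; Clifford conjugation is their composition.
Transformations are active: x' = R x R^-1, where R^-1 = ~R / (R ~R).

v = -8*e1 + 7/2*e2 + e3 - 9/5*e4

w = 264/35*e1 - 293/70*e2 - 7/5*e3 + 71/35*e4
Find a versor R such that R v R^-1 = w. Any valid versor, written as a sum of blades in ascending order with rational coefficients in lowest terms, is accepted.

Sketch: the shared square 8049/100 makes R = v + w = -16/35*e1 - 24/35*e2 - 2/5*e3 + 8/35*e4 the natural versor; its sandwich fixes that direction, negates (v - w)/2, and sends v to w.
Answer: -16/35*e1 - 24/35*e2 - 2/5*e3 + 8/35*e4


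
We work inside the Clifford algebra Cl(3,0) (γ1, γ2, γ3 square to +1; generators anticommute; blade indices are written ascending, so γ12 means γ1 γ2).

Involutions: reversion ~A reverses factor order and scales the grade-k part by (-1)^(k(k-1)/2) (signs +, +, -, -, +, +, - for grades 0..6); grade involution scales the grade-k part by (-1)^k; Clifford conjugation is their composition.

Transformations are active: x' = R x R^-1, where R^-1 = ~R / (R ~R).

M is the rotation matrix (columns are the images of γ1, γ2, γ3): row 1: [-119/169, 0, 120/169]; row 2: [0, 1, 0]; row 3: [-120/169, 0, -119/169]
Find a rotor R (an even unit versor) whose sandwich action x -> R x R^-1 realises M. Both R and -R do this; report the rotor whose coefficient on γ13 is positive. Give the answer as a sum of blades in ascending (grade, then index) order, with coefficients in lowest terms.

Method: write R = a + b12*γ12 + b13*γ13 + b23*γ23 with a^2 + b12^2 + b13^2 + b23^2 = 1 (so R^-1 = ~R). Expanding the columns R e_j ~R gives tr M = 4a^2 - 1 and, from the antisymmetric part, M21 - M12 = -4a*b12, M13 - M31 = 4a*b13, M32 - M23 = -4a*b23.
Here tr M = -69/169, so a^2 = (1 + tr M)/4 = 25/169 and a = ±5/13. Taking a = 5/13: M21 - M12 = 0, M13 - M31 = 240/169, M32 - M23 = 0, giving b12 = 0, b13 = 12/13, b23 = 0, i.e. R = 5/13 + 12/13*γ13.
Its γ13 coefficient is already positive.
Answer: 5/13 + 12/13*γ13. Sheet selection: the two-to-one cover makes ±R indistinguishable at the matrix level (trace -69/169), so uniqueness comes from the required sign on γ13.


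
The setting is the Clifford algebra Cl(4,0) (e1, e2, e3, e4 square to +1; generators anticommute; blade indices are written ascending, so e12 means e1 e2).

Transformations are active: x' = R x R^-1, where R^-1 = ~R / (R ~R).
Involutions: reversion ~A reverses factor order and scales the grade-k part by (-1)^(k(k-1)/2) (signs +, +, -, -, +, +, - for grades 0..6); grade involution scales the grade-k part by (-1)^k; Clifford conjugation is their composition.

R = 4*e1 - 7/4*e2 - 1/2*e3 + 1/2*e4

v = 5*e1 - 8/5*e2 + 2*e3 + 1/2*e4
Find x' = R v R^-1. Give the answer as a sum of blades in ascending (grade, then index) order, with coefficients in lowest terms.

~R = 4*e1 - 7/4*e2 - 1/2*e3 + 1/2*e4, and R ~R = 313/16, so R^-1 = ~R / (313/16).
R v = 441/20 + 47/20*e12 + 21/2*e13 - 1/2*e14 - 43/10*e23 - 3/40*e24 - 5/4*e34
Answer: 6287/1565*e1 - 734/313*e2 - 4894/1565*e3 + 1963/3130*e4


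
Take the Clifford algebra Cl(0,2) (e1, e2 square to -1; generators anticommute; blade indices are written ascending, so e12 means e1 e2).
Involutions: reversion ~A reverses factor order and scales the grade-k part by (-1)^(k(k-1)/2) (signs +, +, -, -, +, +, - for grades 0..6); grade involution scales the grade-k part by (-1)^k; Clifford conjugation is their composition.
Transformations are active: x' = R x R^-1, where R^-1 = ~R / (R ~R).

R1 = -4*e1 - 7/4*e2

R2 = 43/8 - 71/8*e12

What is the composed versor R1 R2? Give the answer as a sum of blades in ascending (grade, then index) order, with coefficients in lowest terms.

Distribute over the terms of R1 (each basis-blade product reordered to ascending indices, repeated generators contracted through their squares):
(-4*e1) R2 = -43/2*e1 - 71/2*e2
(-7/4*e2) R2 = 497/32*e1 - 301/32*e2
Summing the partial products and collecting blades:
Answer: -191/32*e1 - 1437/32*e2


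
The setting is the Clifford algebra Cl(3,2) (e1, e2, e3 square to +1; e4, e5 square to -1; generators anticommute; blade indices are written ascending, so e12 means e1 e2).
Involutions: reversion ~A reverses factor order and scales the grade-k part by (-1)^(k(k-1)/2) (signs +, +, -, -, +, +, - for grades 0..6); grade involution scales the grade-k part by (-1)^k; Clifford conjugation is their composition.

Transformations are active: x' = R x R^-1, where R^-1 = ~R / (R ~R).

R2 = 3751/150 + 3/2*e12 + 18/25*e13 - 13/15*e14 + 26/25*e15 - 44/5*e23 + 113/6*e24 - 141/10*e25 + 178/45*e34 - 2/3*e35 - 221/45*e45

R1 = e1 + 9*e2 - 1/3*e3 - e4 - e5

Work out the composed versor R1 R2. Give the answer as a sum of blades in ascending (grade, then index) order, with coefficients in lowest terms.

Distribute over the terms of R1 (each basis-blade product reordered to ascending indices, repeated generators contracted through their squares):
(e1) R2 = 3751/150*e1 + 3/2*e2 + 18/25*e3 - 13/15*e4 + 26/25*e5 - 44/5*e123 + 113/6*e124 - 141/10*e125 + 178/45*e134 - 2/3*e135 - 221/45*e145
(9*e2) R2 = -27/2*e1 + 11253/50*e2 - 396/5*e3 + 339/2*e4 - 1269/10*e5 - 162/25*e123 + 39/5*e124 - 234/25*e125 + 178/5*e234 - 6*e235 - 221/5*e245
(-1/3*e3) R2 = 6/25*e1 - 44/15*e2 - 3751/450*e3 - 178/135*e4 + 2/9*e5 - 1/2*e123 - 13/45*e134 + 26/75*e135 + 113/18*e234 - 47/10*e235 + 221/135*e345
(-e4) R2 = 13/15*e1 - 113/6*e2 - 178/45*e3 - 3751/150*e4 - 221/45*e5 - 3/2*e124 - 18/25*e134 + 26/25*e145 + 44/5*e234 - 141/10*e245 - 2/3*e345
(-e5) R2 = -26/25*e1 + 141/10*e2 + 2/3*e3 + 221/45*e4 - 3751/150*e5 - 3/2*e125 - 18/25*e135 + 13/15*e145 + 44/5*e235 - 113/6*e245 - 178/45*e345
Summing the partial products and collecting blades:
Answer: 868/75*e1 + 16417/75*e2 - 40547/450*e3 + 99373/675*e4 - 1400/9*e5 - 789/50*e123 + 377/15*e124 - 624/25*e125 + 221/75*e134 - 26/25*e135 - 676/225*e145 + 4561/90*e234 - 19/10*e235 - 1157/15*e245 - 403/135*e345


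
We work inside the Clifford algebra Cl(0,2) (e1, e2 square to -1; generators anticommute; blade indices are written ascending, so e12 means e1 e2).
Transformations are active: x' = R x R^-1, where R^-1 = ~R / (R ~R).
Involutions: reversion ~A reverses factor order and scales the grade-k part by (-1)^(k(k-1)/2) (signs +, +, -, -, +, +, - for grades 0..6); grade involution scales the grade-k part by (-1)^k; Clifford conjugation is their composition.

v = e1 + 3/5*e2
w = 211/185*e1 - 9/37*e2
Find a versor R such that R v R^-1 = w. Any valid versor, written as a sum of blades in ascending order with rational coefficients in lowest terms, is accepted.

Sketch: the shared square -34/25 makes R = v + w = 396/185*e1 + 66/185*e2 the natural versor; its sandwich fixes that direction, negates (v - w)/2, and sends v to w.
Answer: 396/185*e1 + 66/185*e2


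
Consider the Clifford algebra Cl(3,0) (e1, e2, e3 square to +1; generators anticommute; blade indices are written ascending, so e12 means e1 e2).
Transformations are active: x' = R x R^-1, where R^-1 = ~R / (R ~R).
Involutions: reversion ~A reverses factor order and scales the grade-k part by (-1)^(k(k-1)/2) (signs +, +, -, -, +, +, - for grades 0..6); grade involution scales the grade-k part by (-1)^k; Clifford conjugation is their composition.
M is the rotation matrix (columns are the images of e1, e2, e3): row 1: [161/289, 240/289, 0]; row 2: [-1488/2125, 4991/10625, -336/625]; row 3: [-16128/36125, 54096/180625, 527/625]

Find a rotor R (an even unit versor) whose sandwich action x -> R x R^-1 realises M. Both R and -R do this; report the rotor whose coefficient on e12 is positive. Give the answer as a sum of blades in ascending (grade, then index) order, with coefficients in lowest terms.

Method: write R = a + b12*e12 + b13*e13 + b23*e23 with a^2 + b12^2 + b13^2 + b23^2 = 1 (so R^-1 = ~R). Expanding the columns R e_j ~R gives tr M = 4a^2 - 1 and, from the antisymmetric part, M21 - M12 = -4a*b12, M13 - M31 = 4a*b13, M32 - M23 = -4a*b23.
Here tr M = 13511/7225, so a^2 = (1 + tr M)/4 = 5184/7225 and a = ±72/85. Taking a = 72/85: M21 - M12 = -55296/36125, M13 - M31 = 16128/36125, M32 - M23 = 6048/7225, giving b12 = 192/425, b13 = 56/425, b23 = -21/85, i.e. R = 72/85 + 192/425*e12 + 56/425*e13 - 21/85*e23.
Its e12 coefficient is already positive.
Answer: 72/85 + 192/425*e12 + 56/425*e13 - 21/85*e23. Why the constraint matters: R and -R act identically through the sandwich — M has trace 13511/7225 either way — so only the sign condition on e12 picks one of the two preimages.


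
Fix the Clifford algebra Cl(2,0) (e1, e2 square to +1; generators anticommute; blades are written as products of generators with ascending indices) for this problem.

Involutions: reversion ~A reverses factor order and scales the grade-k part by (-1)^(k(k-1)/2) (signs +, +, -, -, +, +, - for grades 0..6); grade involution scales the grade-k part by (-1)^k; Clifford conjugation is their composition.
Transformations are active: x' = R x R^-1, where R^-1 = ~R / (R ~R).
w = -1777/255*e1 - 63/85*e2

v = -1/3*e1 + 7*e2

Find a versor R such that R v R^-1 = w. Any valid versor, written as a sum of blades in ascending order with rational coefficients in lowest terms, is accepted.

The midline construction: v and w both square to 442/9, so reflecting in their sum -1862/255*e1 + 532/85*e2 exchanges them.
Answer: -1862/255*e1 + 532/85*e2


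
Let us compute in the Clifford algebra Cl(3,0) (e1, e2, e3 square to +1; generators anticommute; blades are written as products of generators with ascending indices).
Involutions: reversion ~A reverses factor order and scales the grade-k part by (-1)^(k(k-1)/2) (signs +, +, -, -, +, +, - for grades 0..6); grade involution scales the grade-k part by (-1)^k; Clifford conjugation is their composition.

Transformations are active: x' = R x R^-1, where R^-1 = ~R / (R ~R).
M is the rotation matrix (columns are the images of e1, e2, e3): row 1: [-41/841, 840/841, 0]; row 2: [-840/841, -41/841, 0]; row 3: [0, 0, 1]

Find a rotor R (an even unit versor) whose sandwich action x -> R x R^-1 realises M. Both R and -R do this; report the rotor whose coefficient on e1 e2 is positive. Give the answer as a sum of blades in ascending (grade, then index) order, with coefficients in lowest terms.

Method: write R = a + b12*e1 e2 + b13*e1 e3 + b23*e2 e3 with a^2 + b12^2 + b13^2 + b23^2 = 1 (so R^-1 = ~R). Expanding the columns R e_j ~R gives tr M = 4a^2 - 1 and, from the antisymmetric part, M21 - M12 = -4a*b12, M13 - M31 = 4a*b13, M32 - M23 = -4a*b23.
Here tr M = 759/841, so a^2 = (1 + tr M)/4 = 400/841 and a = ±20/29. Taking a = 20/29: M21 - M12 = -1680/841, M13 - M31 = 0, M32 - M23 = 0, giving b12 = 21/29, b13 = 0, b23 = 0, i.e. R = 20/29 + 21/29*e1 e2.
Its e1 e2 coefficient is already positive.
Answer: 20/29 + 21/29*e1 e2. Uniqueness: Spin(3) -> SO(3) maps R and -R to the same rotation of trace 759/841; fixing the sign of the e1 e2 coefficient removes the ambiguity.


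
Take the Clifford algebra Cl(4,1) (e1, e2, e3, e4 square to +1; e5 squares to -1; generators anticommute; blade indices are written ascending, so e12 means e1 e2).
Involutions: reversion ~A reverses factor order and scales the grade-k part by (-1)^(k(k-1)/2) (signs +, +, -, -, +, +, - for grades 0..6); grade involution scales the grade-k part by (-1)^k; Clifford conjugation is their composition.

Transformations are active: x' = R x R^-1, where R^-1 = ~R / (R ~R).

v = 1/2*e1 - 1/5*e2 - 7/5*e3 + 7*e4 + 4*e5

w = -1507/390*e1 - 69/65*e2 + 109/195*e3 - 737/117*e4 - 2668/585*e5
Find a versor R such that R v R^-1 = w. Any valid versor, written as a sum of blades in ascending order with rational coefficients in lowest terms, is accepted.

Here q(v) = q(w) = 141/4; the classical choice R = v + w = -656/195*e1 - 82/65*e2 - 164/195*e3 + 82/117*e4 - 328/585*e5 then realises v -> w under the sandwich.
Answer: -656/195*e1 - 82/65*e2 - 164/195*e3 + 82/117*e4 - 328/585*e5


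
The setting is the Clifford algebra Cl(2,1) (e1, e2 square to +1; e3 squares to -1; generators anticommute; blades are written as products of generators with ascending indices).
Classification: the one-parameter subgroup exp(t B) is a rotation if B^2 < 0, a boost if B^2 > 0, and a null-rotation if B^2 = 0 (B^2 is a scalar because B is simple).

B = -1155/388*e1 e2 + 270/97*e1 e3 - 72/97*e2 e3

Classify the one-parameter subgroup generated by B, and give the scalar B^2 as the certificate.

B^2 term by term: the squares give (-1155/388)^2*(e1 e2)^2 + (270/97)^2*(e1 e3)^2 + (-72/97)^2*(e2 e3)^2 = 1334025/150544*(-1) + 72900/9409*(+1) + 5184/9409*(+1) = -9/16 (each basis 2-blade squares to minus the product of its generators' squares); cross terms between blades sharing an index anticommute and cancel. So B^2 = -9/16.
Answer: rotation, certificate B^2 = -9/16. The scalar -9/16 is the complete invariant here: its sign names the subgroup type.


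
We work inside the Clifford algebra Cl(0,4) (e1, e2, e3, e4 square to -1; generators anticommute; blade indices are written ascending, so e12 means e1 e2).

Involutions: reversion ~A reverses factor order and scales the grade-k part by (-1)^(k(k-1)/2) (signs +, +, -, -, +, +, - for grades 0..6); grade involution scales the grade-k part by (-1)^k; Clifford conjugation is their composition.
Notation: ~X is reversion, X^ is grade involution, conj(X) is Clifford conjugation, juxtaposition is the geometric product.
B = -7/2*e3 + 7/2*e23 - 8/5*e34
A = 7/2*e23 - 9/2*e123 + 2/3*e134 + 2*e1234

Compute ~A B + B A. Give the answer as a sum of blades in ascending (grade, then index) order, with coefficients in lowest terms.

first term: 49/4 - 1009/60*e1 - 49/4*e2 + 379/20*e12 - 14/3*e14 - 28/5*e24 - 32/15*e124
second term: -49/4 + 1009/60*e1 - 49/4*e2 - 251/20*e12 - 28/3*e14 - 28/5*e24 + 178/15*e124
Answer: -49/2*e2 + 32/5*e12 - 14*e14 - 56/5*e24 + 146/15*e124


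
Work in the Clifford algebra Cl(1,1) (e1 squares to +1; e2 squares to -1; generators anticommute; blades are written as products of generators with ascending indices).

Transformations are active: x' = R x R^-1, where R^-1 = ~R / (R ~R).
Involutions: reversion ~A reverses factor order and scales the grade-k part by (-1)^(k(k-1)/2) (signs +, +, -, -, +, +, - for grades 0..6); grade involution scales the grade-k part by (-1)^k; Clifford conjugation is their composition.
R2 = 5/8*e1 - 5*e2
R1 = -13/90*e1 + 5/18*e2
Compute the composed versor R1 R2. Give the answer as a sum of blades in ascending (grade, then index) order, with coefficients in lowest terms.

Distribute over the terms of R1 (each basis-blade product reordered to ascending indices, repeated generators contracted through their squares):
(-13/90*e1) R2 = -13/144 + 13/18*e1 e2
(5/18*e2) R2 = 25/18 - 25/144*e1 e2
Summing the partial products and collecting blades:
Answer: 187/144 + 79/144*e1 e2


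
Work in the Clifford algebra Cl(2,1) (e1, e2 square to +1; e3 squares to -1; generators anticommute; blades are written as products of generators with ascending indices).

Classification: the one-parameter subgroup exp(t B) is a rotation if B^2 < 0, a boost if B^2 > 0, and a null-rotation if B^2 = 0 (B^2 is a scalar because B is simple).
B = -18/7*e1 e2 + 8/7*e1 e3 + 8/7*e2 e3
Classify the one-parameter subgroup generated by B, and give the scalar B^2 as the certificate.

B^2 term by term: the squares give (-18/7)^2*(e1 e2)^2 + (8/7)^2*(e1 e3)^2 + (8/7)^2*(e2 e3)^2 = 324/49*(-1) + 64/49*(+1) + 64/49*(+1) = -4 (each basis 2-blade squares to minus the product of its generators' squares); cross terms between blades sharing an index anticommute and cancel. So B^2 = -4.
Answer: rotation, certificate B^2 = -4. B^2 = -4 is basis-independent, so its sign is the whole story.


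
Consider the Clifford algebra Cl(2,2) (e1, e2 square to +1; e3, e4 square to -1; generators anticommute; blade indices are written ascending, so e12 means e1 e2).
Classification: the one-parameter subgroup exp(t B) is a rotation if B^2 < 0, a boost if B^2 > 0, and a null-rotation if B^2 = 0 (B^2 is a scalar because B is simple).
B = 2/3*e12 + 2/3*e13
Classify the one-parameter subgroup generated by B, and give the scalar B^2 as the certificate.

B^2 term by term: the squares give (2/3)^2*(e12)^2 + (2/3)^2*(e13)^2 = 4/9*(-1) + 4/9*(+1) = 0 (each basis 2-blade squares to minus the product of its generators' squares); cross terms between blades sharing an index anticommute and cancel. So B^2 = 0.
Answer: null-rotation, certificate B^2 = 0. Key observation: B^2 = 0 is a conjugation invariant, so its sign decides the class regardless of the surface form of B.


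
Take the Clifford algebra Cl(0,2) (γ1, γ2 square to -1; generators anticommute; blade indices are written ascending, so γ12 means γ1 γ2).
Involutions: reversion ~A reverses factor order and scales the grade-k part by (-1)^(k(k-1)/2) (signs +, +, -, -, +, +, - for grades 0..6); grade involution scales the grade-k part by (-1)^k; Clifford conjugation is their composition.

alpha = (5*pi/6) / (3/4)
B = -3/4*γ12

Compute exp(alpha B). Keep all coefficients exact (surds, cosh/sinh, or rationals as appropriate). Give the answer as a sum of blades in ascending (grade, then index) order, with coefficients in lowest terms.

B^2 = (-3/4)^2*(γ12)^2 = 9/16*(-1) = -9/16 (a basis 2-blade squares to minus the product of its generators' squares).
B^2 = -9/16 — a negative square means the series sums to a rotation: l = 3/4, alpha*l = 5*pi/6, so exp(alpha B) = cos(5*pi/6) + (sin(5*pi/6)/(3/4))*B = -sqrt(3)/2 + (2/3)*B.
Answer: -sqrt(3)/2 - 1/2*γ12


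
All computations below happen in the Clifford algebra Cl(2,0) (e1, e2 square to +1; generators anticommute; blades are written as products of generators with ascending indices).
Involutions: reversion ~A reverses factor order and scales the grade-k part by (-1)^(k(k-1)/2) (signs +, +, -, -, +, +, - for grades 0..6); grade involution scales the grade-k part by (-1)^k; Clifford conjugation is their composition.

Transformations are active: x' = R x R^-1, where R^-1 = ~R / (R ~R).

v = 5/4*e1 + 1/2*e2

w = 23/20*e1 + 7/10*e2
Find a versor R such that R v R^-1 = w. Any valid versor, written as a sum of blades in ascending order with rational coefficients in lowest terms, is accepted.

Since q(v) = q(w) = 29/16, the sum R = v + w = 12/5*e1 + 6/5*e2 does the job whenever invertible.
Answer: 12/5*e1 + 6/5*e2


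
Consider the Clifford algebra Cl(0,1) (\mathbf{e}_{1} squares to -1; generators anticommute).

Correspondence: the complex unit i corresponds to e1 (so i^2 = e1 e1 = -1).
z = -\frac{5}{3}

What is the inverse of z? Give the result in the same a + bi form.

In blades: z = -\frac{5}{3}.
With qbar = -\frac{5}{3} (scalar fixed, mapped units negated), z qbar = \frac{25}{9} (the sum of squared coefficients), so z^-1 = qbar / (\frac{25}{9}) = -\frac{3}{5}; translating back:
Answer: -\frac{3}{5}


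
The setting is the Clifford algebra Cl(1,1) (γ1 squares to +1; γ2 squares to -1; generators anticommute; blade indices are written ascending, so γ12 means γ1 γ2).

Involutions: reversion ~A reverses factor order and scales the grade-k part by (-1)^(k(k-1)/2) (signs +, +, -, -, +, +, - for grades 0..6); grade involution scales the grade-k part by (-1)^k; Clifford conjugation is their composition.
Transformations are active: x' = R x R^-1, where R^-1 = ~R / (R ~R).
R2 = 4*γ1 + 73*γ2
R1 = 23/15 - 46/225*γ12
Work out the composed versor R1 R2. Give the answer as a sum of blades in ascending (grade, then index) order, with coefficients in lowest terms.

Distribute over the terms of R1 (each basis-blade product reordered to ascending indices, repeated generators contracted through their squares):
(23/15) R2 = 92/15*γ1 + 1679/15*γ2
(-46/225*γ12) R2 = 3358/225*γ1 + 184/225*γ2
Summing the partial products and collecting blades:
Answer: 4738/225*γ1 + 25369/225*γ2


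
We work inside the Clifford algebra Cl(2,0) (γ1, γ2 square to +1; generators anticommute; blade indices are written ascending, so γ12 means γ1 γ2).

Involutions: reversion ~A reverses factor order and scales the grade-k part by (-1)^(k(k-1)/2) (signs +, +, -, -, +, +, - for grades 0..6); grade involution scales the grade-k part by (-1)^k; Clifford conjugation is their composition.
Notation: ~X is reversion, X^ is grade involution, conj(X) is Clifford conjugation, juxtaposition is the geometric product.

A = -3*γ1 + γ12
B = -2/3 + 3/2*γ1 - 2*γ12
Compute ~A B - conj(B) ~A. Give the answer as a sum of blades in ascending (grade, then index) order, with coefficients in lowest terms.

first term: -13/2 + 2*γ1 + 15/2*γ2 + 2/3*γ12
second term: 13/2 + 2*γ1 + 15/2*γ2 + 2/3*γ12
Answer: -13


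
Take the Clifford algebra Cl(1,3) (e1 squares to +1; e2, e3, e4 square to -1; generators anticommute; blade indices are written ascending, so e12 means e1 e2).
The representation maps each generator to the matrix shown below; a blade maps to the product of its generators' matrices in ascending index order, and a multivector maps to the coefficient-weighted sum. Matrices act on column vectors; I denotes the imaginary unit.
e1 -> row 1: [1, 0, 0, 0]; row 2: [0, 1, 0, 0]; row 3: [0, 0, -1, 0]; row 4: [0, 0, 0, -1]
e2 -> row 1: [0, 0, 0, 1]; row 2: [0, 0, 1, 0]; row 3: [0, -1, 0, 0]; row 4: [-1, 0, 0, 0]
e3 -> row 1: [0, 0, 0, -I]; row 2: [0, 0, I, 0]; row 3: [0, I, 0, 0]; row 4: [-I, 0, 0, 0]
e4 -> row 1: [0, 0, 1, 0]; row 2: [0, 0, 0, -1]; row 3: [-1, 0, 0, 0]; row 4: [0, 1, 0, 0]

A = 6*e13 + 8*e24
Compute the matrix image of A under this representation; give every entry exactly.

Bivector images (products of the table entries): rho(e13) = rho(e1)rho(e3) = row 1: [0, 0, 0, -I]; row 2: [0, 0, I, 0]; row 3: [0, -I, 0, 0]; row 4: [I, 0, 0, 0]; rho(e24) = rho(e2)rho(e4) = row 1: [0, 1, 0, 0]; row 2: [-1, 0, 0, 0]; row 3: [0, 0, 0, 1]; row 4: [0, 0, -1, 0].
M = (6)*rho(e13) + (8)*rho(e24), summed entrywise:
Answer: row 1: [0, 8, 0, -6*I]; row 2: [-8, 0, 6*I, 0]; row 3: [0, -6*I, 0, 8]; row 4: [6*I, 0, -8, 0]


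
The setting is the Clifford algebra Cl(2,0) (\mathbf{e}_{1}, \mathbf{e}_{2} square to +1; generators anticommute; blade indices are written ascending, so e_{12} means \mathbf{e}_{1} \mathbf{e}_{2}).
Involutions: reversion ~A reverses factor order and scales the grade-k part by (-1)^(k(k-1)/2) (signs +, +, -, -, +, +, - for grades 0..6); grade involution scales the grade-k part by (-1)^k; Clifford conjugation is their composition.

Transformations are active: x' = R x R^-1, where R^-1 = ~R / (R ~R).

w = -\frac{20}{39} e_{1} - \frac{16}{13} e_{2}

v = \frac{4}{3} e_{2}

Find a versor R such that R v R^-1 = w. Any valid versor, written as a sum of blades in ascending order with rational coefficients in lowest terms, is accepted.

Key observation: q(v) = q(w) = \frac{16}{9} (sandwiches preserve the norm), so R = v + w = -\frac{20}{39} e_{1} + \frac{4}{39} e_{2} works whenever it is invertible — the component of v along it is kept and (v - w)/2 reverses, sending v to w.
Answer: -\frac{20}{39} e_{1} + \frac{4}{39} e_{2}


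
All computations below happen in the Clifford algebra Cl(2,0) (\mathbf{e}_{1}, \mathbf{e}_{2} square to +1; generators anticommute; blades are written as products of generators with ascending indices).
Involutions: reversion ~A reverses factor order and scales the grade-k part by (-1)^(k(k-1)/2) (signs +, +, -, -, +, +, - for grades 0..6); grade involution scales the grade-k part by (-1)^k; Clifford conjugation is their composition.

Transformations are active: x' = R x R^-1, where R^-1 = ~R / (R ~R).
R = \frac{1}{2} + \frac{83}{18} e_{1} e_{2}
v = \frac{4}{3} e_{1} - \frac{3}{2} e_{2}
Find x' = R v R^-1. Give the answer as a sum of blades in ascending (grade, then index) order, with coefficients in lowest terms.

~R = \frac{1}{2} - \frac{83}{18} e_{1} e_{2}, and R ~R = \frac{3485}{162}, so R^-1 = ~R / (\frac{3485}{162}).
R v = -\frac{25}{4} e_{1} - \frac{745}{108} e_{2}
Answer: -\frac{6791}{4182} e_{1} + \frac{822}{697} e_{2}


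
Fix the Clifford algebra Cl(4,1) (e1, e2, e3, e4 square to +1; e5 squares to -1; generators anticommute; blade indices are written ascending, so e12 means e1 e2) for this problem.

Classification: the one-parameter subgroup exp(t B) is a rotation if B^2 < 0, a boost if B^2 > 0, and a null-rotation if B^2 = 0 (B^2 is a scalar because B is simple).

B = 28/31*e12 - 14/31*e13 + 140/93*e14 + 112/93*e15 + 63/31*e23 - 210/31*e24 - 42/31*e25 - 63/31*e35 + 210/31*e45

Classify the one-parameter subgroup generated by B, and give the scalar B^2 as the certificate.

B^2 term by term: the squares give (28/31)^2*(e12)^2 + (-14/31)^2*(e13)^2 + (140/93)^2*(e14)^2 + (112/93)^2*(e15)^2 + (63/31)^2*(e23)^2 + (-210/31)^2*(e24)^2 + (-42/31)^2*(e25)^2 + (-63/31)^2*(e35)^2 + (210/31)^2*(e45)^2 = 784/961*(-1) + 196/961*(-1) + 19600/8649*(-1) + 12544/8649*(+1) + 3969/961*(-1) + 44100/961*(-1) + 1764/961*(+1) + 3969/961*(+1) + 44100/961*(+1) = 0 (each basis 2-blade squares to minus the product of its generators' squares); cross terms between blades sharing an index anticommute and cancel; the commuting (index-disjoint) pairs give grade-4 terms 2*c*c'*(blade product), which cancel blade by blade — e1234: -5880/961 + 5880/961 = 0; e1235: -3528/961 - 1176/961 + 4704/961 = 0; e1245: 11760/961 + 3920/961 - 15680/961 = 0; e1345: -5880/961 + 5880/961 = 0; e2345: 26460/961 - 26460/961 = 0 — confirming B is simple. So B^2 = 0.
Answer: null-rotation, certificate B^2 = 0. The scalar 0 is the complete invariant here: its sign names the subgroup type.
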